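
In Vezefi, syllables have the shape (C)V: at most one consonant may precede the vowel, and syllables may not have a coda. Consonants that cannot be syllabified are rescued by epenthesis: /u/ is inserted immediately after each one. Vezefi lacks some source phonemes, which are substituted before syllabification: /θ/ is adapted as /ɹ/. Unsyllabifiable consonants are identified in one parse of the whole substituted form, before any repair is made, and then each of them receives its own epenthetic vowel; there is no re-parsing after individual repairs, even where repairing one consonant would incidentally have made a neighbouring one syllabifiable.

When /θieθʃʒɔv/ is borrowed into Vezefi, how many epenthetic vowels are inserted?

After substitution the input is /ɹieɹʃʒɔv/.
The unsyllabifiable consonants are /ɹ/, /ʃ/, /v/; each receives one epenthetic vowel.

3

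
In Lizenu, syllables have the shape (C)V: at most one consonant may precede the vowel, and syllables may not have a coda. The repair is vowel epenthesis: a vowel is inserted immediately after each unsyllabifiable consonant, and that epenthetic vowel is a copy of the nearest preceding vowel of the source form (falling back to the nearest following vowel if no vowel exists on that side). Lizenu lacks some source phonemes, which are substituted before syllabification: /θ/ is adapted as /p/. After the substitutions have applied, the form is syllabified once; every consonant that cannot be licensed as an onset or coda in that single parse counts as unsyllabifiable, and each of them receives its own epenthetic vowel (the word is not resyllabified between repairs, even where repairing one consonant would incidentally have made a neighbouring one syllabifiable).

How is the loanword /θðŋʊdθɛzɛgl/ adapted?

Substitution: /θ/ → /p/, giving /pðŋʊdpɛzɛgl/.
Syllabifying with onset maximization leaves /p/, /ð/, /d/, /g/, /l/ stranded (no codas are permitted; onsets are limited to one consonant).
Each unlicensed consonant becomes the onset of a new syllable: /p/ → /pʊ/, /ð/ → /ðʊ/, /d/ → /dʊ/, /g/ → /gɛ/, /l/ → /lɛ/.

pʊðʊŋʊdʊpɛzɛgɛlɛ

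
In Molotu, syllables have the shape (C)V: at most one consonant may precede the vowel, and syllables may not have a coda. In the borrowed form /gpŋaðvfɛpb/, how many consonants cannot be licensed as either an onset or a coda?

Under (C)V, the unsyllabifiable consonants are /g/, /p/, /ð/, /v/, /p/, /b/ (no codas are permitted; onsets are limited to one consonant).

6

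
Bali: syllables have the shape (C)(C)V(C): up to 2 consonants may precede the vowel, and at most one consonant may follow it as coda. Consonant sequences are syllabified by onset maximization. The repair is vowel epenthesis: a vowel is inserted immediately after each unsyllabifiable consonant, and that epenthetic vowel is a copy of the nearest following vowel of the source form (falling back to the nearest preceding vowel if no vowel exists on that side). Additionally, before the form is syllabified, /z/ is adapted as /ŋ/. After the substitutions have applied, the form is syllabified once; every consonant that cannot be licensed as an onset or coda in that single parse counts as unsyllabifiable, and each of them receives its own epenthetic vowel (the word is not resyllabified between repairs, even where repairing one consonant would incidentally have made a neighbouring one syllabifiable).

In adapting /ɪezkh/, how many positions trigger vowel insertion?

After substitution the input is /ɪeŋkh/.
The unsyllabifiable consonants are /k/, /h/; each receives one epenthetic vowel.

2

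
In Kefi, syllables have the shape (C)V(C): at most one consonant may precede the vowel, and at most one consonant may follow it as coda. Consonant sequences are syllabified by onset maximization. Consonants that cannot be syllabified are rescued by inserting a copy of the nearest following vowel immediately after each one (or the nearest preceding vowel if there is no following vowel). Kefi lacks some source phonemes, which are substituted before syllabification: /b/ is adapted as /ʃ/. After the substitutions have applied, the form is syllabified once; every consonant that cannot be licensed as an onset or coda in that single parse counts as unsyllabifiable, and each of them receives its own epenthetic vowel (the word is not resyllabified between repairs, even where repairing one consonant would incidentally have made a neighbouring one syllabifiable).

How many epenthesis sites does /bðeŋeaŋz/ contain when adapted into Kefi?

2

After substitution the input is /ʃðeŋeaŋz/.
The unsyllabifiable consonants are /ʃ/, /z/; each receives one epenthetic vowel.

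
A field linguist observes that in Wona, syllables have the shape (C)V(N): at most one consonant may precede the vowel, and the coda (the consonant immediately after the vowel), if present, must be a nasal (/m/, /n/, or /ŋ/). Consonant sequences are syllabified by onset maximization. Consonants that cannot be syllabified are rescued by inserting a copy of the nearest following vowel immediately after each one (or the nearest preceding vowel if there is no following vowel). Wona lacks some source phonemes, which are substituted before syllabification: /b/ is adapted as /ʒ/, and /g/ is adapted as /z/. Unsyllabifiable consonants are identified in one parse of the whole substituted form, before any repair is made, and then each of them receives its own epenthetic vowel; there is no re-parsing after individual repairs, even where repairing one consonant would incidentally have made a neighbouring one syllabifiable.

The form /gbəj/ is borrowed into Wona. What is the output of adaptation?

Substitution: /g/ → /z/, /b/ → /ʒ/, giving /zʒəj/.
Syllabifying with onset maximization leaves /z/, /j/ stranded (only a nasal (/m/, /n/, or /ŋ/) is licensed in coda position; onsets are limited to one consonant).
Each unlicensed consonant becomes the onset of a new syllable: /z/ → /zə/, /j/ → /jə/.

zəʒəjə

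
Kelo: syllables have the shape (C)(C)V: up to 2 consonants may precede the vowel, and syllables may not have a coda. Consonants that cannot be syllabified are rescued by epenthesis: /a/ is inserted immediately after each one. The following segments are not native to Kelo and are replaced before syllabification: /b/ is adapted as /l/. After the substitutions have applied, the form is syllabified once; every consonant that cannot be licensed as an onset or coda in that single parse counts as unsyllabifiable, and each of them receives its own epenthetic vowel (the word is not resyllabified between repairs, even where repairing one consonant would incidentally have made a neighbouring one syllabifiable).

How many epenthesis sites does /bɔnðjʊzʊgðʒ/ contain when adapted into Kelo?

After substitution the input is /lɔnðjʊzʊgðʒ/.
The unsyllabifiable consonants are /n/, /g/, /ð/, /ʒ/; each receives one epenthetic vowel.

4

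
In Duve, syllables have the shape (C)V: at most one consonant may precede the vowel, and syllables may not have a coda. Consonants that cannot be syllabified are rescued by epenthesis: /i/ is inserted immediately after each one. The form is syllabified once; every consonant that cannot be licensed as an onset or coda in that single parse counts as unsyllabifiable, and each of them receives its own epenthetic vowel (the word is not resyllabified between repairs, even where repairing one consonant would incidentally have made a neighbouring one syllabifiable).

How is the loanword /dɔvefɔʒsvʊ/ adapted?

dɔvefɔʒisivʊ

The consonants /ʒ/, /s/ cannot be parsed into a legal (C)V syllable (no codas are permitted; onsets are limited to one consonant).
Inserting the epenthetic vowel yields /ʒ/ → /ʒi/, /s/ → /si/.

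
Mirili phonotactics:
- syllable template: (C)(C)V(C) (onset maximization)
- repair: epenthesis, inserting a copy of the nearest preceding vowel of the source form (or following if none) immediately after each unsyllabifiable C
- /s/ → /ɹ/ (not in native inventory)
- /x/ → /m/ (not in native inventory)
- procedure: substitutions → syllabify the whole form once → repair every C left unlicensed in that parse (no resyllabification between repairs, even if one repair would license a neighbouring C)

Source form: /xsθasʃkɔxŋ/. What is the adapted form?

Substitution: /x/ → /m/, /s/ → /ɹ/, giving /mɹθaɹʃkɔmŋ/.
Under (C)(C)V(C), the unsyllabifiable consonants are /m/, /ŋ/ (at most one coda consonant is licensed; onsets may contain at most 2 consonants).
Epenthesis after each stranded consonant: /m/ → /ma/, /ŋ/ → /ŋɔ/.

maɹθaɹʃkɔmŋɔ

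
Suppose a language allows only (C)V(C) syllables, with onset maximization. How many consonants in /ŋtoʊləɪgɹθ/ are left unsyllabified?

Syllabifying with onset maximization leaves /ŋ/, /ɹ/, /θ/ stranded (at most one coda consonant is licensed; onsets are limited to one consonant).

3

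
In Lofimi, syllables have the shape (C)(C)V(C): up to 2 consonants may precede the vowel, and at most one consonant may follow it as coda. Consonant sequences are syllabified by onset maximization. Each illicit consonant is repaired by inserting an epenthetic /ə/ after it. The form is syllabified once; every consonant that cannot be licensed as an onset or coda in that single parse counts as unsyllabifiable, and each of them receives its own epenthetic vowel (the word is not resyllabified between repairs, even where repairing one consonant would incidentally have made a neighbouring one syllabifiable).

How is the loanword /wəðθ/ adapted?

Syllabifying with onset maximization leaves /θ/ stranded (at most one coda consonant is licensed; onsets may contain at most 2 consonants).
Epenthesis after each stranded consonant: /θ/ → /θə/.

wəðθə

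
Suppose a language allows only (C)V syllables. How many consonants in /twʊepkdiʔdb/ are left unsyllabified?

Under (C)V, the unsyllabifiable consonants are /t/, /p/, /k/, /ʔ/, /d/, /b/ (no codas are permitted; onsets are limited to one consonant).

6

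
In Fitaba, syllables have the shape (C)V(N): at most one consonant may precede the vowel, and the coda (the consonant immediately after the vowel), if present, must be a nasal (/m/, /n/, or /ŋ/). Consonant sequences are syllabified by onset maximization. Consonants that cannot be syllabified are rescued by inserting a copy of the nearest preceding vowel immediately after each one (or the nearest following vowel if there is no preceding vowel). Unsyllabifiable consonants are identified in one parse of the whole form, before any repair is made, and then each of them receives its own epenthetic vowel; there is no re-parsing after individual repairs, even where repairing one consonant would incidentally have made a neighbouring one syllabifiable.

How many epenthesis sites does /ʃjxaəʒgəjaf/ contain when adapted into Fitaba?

4

The unsyllabifiable consonants are /ʃ/, /j/, /ʒ/, /f/; each receives one epenthetic vowel.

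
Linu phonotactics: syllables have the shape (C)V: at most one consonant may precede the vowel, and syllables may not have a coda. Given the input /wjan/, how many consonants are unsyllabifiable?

Syllabifying with onset maximization leaves /w/, /n/ stranded (no codas are permitted; onsets are limited to one consonant).

2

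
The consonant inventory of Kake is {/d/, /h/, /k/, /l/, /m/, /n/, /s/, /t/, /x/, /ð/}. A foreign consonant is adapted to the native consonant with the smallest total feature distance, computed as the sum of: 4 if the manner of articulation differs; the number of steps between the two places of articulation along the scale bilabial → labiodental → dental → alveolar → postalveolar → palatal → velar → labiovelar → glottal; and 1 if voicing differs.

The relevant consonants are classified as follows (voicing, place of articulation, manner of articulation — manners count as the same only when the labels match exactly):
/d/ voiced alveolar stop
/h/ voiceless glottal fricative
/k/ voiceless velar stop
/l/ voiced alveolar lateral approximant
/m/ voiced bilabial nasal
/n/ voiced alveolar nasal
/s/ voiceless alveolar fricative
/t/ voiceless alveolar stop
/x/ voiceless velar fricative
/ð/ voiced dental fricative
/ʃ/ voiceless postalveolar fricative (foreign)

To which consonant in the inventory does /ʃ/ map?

/s/ is closest: same manner (fricative), place distance 1 (postalveolar→alveolar), same voicing; total 1. Next closest is /x/ at distance 2.

s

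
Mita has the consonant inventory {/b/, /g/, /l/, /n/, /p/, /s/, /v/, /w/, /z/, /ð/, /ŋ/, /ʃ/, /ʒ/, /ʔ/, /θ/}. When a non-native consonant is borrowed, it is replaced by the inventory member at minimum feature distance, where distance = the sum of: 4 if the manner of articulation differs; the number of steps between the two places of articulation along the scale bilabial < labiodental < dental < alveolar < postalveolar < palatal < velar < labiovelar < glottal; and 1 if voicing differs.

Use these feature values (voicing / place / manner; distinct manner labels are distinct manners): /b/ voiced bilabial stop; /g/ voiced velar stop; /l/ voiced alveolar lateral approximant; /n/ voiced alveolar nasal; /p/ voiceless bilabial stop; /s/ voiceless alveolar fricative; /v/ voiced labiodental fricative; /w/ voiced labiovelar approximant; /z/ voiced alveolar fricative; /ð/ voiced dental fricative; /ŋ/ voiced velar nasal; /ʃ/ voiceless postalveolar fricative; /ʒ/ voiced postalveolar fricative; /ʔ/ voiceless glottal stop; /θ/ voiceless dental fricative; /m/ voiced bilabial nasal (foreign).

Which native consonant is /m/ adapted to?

/n/ is closest: same manner (nasal), place distance 3 (bilabial→alveolar), same voicing; total 3. Next closest is /b/ at distance 4.

n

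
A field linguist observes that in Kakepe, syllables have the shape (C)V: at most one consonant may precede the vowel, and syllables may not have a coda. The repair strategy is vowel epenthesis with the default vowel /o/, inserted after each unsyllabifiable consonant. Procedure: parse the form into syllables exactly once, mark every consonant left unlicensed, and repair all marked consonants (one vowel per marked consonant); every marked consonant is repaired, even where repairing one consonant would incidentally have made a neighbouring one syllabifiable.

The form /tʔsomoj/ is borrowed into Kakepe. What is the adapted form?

Under (C)V, the unsyllabifiable consonants are /t/, /ʔ/, /j/ (no codas are permitted; onsets are limited to one consonant).
Each unlicensed consonant becomes the onset of a new syllable: /t/ → /to/, /ʔ/ → /ʔo/, /j/ → /jo/.

toʔosomojo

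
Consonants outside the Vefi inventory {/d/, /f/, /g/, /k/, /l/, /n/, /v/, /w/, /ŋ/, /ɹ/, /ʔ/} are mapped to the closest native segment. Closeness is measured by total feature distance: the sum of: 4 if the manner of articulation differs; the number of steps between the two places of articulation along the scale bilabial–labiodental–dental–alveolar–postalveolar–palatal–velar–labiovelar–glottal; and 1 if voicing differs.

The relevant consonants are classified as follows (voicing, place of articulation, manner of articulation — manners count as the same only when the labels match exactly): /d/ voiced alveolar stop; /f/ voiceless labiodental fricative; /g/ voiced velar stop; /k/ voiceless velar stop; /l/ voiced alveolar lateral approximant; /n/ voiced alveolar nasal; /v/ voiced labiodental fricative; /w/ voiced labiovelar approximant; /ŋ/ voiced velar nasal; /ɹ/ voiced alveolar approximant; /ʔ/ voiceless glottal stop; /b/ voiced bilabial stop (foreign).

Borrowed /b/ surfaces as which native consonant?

d

/d/ is closest: same manner (stop), place distance 3 (bilabial→alveolar), same voicing; total 3. Next closest is /v/ at distance 5.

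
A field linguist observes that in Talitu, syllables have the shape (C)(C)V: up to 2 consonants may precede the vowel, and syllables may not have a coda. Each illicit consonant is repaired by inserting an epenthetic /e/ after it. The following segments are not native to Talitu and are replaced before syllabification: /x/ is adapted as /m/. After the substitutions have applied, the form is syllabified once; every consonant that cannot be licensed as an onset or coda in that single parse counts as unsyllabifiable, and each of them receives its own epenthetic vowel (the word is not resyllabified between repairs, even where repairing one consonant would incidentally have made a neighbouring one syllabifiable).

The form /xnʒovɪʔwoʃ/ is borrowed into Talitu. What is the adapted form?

menʒovɪʔwoʃe

Substitution: /x/ → /m/, giving /mnʒovɪʔwoʃ/.
Syllabifying with onset maximization leaves /m/, /ʃ/ stranded (no codas are permitted; onsets may contain at most 2 consonants).
Inserting the epenthetic vowel yields /m/ → /me/, /ʃ/ → /ʃe/.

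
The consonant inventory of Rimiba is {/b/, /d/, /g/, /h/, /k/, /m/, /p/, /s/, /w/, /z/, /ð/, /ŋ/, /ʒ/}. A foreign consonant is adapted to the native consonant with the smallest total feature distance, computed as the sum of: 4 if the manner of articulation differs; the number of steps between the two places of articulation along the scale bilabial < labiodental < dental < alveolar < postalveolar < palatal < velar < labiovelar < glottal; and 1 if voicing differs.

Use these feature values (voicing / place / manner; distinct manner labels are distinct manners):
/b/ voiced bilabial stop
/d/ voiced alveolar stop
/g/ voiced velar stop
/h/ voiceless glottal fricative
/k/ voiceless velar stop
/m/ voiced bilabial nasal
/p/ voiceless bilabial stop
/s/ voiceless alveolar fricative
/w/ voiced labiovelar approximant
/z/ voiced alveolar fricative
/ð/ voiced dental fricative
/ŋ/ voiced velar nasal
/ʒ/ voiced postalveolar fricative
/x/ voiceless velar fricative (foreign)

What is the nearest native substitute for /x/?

h

/h/ is closest: same manner (fricative), place distance 2 (velar→glottal), same voicing; total 2. Next closest is /s/ at distance 3.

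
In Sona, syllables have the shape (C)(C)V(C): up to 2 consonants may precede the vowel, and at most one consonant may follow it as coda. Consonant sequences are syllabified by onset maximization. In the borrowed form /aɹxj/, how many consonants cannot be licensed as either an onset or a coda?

Syllabifying with onset maximization leaves /x/, /j/ stranded (at most one coda consonant is licensed; onsets may contain at most 2 consonants).

2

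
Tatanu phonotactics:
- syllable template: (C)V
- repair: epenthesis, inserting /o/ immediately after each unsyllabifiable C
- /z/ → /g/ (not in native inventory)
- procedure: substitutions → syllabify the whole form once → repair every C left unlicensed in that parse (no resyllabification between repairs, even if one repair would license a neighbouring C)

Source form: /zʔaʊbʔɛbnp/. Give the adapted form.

Substitution: /z/ → /g/, giving /gʔaʊbʔɛbnp/.
Under (C)V, the unsyllabifiable consonants are /g/, /b/, /b/, /n/, /p/ (no codas are permitted; onsets are limited to one consonant).
Inserting the epenthetic vowel yields /g/ → /go/, /b/ → /bo/, /b/ → /bo/, /n/ → /no/, /p/ → /po/.

goʔaʊboʔɛbonopo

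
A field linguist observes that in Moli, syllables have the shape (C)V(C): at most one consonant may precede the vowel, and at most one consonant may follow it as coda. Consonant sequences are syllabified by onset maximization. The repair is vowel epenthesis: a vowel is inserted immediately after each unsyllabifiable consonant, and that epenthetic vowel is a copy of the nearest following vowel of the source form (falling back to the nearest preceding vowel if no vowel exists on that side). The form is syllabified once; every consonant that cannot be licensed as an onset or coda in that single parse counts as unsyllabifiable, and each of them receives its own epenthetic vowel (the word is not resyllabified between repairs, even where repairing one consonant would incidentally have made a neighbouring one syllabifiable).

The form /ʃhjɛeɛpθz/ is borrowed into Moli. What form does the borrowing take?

ʃɛhɛjɛeɛpθɛzɛ

The consonants /ʃ/, /h/, /θ/, /z/ cannot be parsed into a legal (C)V(C) syllable (at most one coda consonant is licensed; onsets are limited to one consonant).
Epenthesis after each stranded consonant: /ʃ/ → /ʃɛ/, /h/ → /hɛ/, /θ/ → /θɛ/, /z/ → /zɛ/.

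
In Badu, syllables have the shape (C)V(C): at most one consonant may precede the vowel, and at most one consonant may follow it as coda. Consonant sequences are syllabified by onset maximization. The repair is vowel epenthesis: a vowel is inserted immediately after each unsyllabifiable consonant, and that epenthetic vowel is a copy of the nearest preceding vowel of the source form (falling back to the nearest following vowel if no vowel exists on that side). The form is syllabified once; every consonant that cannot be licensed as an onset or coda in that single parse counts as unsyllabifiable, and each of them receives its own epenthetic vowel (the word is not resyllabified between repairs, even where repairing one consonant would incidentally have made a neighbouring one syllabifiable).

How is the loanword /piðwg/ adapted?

piðwigi

The consonants /w/, /g/ cannot be parsed into a legal (C)V(C) syllable (at most one coda consonant is licensed; onsets are limited to one consonant).
Epenthesis after each stranded consonant: /w/ → /wi/, /g/ → /gi/.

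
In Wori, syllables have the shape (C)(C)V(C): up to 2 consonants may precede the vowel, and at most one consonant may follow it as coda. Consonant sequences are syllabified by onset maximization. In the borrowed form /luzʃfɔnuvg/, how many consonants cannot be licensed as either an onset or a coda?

1

The consonants /g/ cannot be parsed into a legal (C)(C)V(C) syllable (at most one coda consonant is licensed; onsets may contain at most 2 consonants).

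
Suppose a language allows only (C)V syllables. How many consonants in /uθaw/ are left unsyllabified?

1

Syllabifying with onset maximization leaves /w/ stranded (no codas are permitted; onsets are limited to one consonant).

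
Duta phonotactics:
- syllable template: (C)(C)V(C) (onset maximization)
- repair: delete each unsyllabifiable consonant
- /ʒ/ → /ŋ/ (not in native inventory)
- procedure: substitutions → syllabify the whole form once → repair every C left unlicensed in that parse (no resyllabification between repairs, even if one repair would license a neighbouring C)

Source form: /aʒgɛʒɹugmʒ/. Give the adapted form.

Substitution: /ʒ/ → /ŋ/, giving /aŋgɛŋɹugmŋ/.
The consonants /m/, /ŋ/ cannot be parsed into a legal (C)(C)V(C) syllable (at most one coda consonant is licensed; onsets may contain at most 2 consonants).
Each unlicensed consonant is deleted: /m/, /ŋ/.

aŋgɛŋɹug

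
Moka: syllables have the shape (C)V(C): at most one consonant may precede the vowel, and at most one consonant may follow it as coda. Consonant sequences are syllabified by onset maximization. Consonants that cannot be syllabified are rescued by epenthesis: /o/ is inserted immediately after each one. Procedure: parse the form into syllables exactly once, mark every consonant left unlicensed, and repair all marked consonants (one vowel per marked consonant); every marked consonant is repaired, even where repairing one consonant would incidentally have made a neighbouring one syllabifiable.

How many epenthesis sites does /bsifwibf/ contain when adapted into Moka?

2

The unsyllabifiable consonants are /b/, /f/; each receives one epenthetic vowel.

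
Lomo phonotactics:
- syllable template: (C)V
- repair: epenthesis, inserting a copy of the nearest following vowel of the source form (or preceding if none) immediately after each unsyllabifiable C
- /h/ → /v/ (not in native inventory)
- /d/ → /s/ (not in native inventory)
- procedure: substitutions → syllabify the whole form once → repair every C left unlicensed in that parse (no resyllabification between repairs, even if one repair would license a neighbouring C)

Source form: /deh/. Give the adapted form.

seve

Substitution: /d/ → /s/, /h/ → /v/, giving /sev/.
Under (C)V, the unsyllabifiable consonants are /v/ (no codas are permitted; onsets are limited to one consonant).
Each unlicensed consonant becomes the onset of a new syllable: /v/ → /ve/.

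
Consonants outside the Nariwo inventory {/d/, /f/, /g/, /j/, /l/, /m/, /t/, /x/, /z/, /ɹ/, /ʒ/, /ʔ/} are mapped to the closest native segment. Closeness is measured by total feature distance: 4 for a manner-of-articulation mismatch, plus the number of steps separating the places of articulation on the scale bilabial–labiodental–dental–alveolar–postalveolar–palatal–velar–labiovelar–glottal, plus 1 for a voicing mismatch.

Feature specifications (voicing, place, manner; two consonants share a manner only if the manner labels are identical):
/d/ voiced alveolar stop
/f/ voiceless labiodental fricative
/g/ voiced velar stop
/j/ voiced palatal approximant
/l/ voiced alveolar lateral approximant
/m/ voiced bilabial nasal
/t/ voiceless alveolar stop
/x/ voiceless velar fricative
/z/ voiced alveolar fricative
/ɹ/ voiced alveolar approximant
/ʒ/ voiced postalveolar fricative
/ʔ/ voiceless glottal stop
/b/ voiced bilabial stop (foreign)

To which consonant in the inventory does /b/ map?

d

/d/ is closest: same manner (stop), place distance 3 (bilabial→alveolar), same voicing; total 3. Next closest is /m/ at distance 4.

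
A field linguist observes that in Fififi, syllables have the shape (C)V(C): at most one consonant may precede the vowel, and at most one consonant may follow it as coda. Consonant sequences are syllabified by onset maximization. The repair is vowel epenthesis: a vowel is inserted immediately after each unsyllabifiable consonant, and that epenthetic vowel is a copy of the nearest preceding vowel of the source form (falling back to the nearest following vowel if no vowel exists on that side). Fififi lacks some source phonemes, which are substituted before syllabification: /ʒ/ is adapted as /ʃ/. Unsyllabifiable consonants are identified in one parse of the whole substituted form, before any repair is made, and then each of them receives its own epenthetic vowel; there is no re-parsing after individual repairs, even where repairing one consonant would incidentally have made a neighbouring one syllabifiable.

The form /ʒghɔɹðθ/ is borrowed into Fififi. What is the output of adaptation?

Substitution: /ʒ/ → /ʃ/, giving /ʃghɔɹðθ/.
Syllabifying with onset maximization leaves /ʃ/, /g/, /ð/, /θ/ stranded (at most one coda consonant is licensed; onsets are limited to one consonant).
Each unlicensed consonant becomes the onset of a new syllable: /ʃ/ → /ʃɔ/, /g/ → /gɔ/, /ð/ → /ðɔ/, /θ/ → /θɔ/.

ʃɔgɔhɔɹðɔθɔ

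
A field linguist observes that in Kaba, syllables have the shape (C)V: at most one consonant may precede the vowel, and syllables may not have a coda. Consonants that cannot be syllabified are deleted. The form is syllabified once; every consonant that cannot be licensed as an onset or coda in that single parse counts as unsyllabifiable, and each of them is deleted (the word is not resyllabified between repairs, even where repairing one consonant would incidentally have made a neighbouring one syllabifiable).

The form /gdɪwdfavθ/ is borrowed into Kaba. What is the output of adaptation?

dɪfa

The consonants /g/, /w/, /d/, /v/, /θ/ cannot be parsed into a legal (C)V syllable (no codas are permitted; onsets are limited to one consonant).
Deletion applies to /g/, /w/, /d/, /v/, /θ/.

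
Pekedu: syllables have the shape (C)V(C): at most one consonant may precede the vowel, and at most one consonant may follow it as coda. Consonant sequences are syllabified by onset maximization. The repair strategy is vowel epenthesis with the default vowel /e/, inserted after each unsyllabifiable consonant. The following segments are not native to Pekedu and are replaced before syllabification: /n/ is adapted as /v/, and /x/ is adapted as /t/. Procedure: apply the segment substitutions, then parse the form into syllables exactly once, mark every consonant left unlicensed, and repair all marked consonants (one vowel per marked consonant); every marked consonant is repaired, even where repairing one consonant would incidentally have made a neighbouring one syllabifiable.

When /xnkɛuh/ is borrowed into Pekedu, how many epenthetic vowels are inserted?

2

After substitution the input is /tvkɛuh/.
The unsyllabifiable consonants are /t/, /v/; each receives one epenthetic vowel.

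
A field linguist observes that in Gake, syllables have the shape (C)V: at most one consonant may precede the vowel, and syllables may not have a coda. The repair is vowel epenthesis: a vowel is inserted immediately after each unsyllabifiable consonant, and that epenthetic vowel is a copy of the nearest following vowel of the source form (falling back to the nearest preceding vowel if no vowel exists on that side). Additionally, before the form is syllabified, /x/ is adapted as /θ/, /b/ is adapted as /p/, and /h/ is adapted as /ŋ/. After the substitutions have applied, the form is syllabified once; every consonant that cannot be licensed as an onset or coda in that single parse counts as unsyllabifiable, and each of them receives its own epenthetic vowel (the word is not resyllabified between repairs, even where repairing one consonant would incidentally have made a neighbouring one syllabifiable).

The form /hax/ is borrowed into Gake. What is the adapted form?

ŋaθa

Substitution: /h/ → /ŋ/, /x/ → /θ/, giving /ŋaθ/.
The consonants /θ/ cannot be parsed into a legal (C)V syllable (no codas are permitted; onsets are limited to one consonant).
Inserting the epenthetic vowel yields /θ/ → /θa/.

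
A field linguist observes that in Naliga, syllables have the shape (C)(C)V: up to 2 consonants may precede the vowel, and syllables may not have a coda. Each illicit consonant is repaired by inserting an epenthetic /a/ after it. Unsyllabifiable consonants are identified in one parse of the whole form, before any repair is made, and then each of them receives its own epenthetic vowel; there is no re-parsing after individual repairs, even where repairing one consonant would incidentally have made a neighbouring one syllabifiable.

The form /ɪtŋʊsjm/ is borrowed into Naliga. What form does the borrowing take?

Under (C)(C)V, the unsyllabifiable consonants are /s/, /j/, /m/ (no codas are permitted; onsets may contain at most 2 consonants).
Inserting the epenthetic vowel yields /s/ → /sa/, /j/ → /ja/, /m/ → /ma/.

ɪtŋʊsajama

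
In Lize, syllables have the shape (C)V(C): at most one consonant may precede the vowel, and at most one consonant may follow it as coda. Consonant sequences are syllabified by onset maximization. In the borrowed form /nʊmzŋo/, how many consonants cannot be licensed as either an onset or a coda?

1

Under (C)V(C), the unsyllabifiable consonants are /z/ (at most one coda consonant is licensed; onsets are limited to one consonant).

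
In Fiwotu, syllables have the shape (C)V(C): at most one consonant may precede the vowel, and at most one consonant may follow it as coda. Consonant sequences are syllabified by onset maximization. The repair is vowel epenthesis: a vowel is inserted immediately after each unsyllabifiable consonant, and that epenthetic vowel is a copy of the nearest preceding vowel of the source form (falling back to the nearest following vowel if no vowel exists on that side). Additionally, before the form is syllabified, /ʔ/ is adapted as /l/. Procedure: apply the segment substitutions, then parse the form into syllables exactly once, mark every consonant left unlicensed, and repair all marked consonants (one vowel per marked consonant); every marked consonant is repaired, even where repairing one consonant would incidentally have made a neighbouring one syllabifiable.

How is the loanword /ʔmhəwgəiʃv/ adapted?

ləməhəwgəiʃvi

Substitution: /ʔ/ → /l/, giving /lmhəwgəiʃv/.
Syllabifying with onset maximization leaves /l/, /m/, /v/ stranded (at most one coda consonant is licensed; onsets are limited to one consonant).
Each unlicensed consonant becomes the onset of a new syllable: /l/ → /lə/, /m/ → /mə/, /v/ → /vi/.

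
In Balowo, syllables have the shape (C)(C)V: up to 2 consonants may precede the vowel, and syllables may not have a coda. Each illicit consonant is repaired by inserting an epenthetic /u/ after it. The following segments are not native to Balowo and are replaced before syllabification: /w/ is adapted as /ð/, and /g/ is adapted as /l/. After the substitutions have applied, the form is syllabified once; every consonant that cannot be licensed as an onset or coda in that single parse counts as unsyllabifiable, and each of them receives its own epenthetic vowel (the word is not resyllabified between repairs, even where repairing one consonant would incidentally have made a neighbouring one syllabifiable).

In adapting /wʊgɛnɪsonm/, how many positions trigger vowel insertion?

After substitution the input is /ðʊlɛnɪsonm/.
The unsyllabifiable consonants are /n/, /m/; each receives one epenthetic vowel.

2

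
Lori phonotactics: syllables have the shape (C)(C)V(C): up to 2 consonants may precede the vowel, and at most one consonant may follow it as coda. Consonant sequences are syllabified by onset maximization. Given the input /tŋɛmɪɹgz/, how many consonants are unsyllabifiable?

2

Under (C)(C)V(C), the unsyllabifiable consonants are /g/, /z/ (at most one coda consonant is licensed; onsets may contain at most 2 consonants).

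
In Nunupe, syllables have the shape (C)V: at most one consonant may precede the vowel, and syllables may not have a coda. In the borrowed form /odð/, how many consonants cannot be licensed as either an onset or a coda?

2

Under (C)V, the unsyllabifiable consonants are /d/, /ð/ (no codas are permitted; onsets are limited to one consonant).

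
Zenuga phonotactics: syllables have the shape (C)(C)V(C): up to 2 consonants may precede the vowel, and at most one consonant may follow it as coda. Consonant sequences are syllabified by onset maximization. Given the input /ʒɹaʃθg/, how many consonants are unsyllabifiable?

2

Syllabifying with onset maximization leaves /θ/, /g/ stranded (at most one coda consonant is licensed; onsets may contain at most 2 consonants).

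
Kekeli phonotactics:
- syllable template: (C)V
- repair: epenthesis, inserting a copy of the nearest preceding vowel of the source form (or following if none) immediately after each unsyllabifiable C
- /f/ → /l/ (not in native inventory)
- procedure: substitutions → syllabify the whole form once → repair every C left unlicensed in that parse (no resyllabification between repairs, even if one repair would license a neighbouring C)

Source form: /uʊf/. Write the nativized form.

uʊlʊ

Substitution: /f/ → /l/, giving /uʊl/.
Syllabifying with onset maximization leaves /l/ stranded (no codas are permitted; onsets are limited to one consonant).
Each unlicensed consonant becomes the onset of a new syllable: /l/ → /lʊ/.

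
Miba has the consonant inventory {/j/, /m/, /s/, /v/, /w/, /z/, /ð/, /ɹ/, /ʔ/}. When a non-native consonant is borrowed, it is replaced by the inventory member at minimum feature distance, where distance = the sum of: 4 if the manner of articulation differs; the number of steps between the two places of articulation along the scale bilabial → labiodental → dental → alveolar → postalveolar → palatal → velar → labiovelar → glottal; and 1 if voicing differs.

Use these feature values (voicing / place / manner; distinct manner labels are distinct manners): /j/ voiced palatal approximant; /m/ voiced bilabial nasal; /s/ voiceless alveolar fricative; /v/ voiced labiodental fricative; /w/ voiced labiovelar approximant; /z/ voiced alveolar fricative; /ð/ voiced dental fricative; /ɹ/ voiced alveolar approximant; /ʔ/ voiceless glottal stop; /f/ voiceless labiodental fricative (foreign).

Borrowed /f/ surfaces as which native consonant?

/v/ is closest: same manner (fricative), place distance 0 (labiodental→labiodental), voicing differs (+1); total 1. Next closest is /s/ at distance 2.

v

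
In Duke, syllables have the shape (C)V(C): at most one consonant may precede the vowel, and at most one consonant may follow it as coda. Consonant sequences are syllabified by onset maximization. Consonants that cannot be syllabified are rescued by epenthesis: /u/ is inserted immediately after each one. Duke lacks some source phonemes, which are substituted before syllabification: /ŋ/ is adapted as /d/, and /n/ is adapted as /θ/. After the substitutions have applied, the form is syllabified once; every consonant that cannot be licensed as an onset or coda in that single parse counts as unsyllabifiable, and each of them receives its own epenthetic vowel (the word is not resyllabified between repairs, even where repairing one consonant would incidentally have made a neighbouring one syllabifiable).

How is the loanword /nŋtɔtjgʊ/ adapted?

θudutɔtjugʊ

Substitution: /n/ → /θ/, /ŋ/ → /d/, giving /θdtɔtjgʊ/.
The consonants /θ/, /d/, /j/ cannot be parsed into a legal (C)V(C) syllable (at most one coda consonant is licensed; onsets are limited to one consonant).
Epenthesis after each stranded consonant: /θ/ → /θu/, /d/ → /du/, /j/ → /ju/.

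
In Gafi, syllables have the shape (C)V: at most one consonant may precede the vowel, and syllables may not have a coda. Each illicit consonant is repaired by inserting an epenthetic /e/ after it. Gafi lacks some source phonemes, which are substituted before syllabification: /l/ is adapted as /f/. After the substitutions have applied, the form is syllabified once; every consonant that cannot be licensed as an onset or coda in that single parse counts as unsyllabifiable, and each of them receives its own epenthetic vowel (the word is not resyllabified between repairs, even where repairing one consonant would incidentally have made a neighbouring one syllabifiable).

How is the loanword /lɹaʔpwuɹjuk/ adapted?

feɹaʔepewuɹejuke

Substitution: /l/ → /f/, giving /fɹaʔpwuɹjuk/.
Under (C)V, the unsyllabifiable consonants are /f/, /ʔ/, /p/, /ɹ/, /k/ (no codas are permitted; onsets are limited to one consonant).
Epenthesis after each stranded consonant: /f/ → /fe/, /ʔ/ → /ʔe/, /p/ → /pe/, /ɹ/ → /ɹe/, /k/ → /ke/.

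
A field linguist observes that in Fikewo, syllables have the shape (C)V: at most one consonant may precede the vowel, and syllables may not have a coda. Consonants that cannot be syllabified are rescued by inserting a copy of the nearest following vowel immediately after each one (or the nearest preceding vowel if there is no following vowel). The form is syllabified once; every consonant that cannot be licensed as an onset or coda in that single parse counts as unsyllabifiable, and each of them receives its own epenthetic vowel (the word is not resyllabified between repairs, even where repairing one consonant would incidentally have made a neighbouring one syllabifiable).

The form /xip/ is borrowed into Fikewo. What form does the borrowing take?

The consonants /p/ cannot be parsed into a legal (C)V syllable (no codas are permitted; onsets are limited to one consonant).
Epenthesis after each stranded consonant: /p/ → /pi/.

xipi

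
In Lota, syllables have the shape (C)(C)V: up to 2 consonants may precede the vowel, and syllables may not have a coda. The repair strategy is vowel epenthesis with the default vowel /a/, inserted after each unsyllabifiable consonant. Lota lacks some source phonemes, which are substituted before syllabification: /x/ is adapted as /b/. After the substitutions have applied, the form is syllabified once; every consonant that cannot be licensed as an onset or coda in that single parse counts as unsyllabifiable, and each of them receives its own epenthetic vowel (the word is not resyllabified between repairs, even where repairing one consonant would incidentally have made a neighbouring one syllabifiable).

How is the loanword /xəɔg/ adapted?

Substitution: /x/ → /b/, giving /bəɔg/.
Under (C)(C)V, the unsyllabifiable consonants are /g/ (no codas are permitted; onsets may contain at most 2 consonants).
Inserting the epenthetic vowel yields /g/ → /ga/.

bəɔga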